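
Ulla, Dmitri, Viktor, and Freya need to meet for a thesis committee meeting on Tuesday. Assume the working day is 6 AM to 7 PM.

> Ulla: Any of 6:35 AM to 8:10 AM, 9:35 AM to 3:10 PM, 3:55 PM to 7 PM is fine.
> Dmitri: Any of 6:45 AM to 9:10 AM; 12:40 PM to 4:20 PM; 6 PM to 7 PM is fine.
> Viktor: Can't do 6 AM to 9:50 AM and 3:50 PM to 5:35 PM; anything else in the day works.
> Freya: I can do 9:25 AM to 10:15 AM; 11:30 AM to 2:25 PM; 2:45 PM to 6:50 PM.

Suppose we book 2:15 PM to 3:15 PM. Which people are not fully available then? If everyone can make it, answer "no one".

Freya, Ulla

Ulla free: 06:35-08:10, 09:35-15:10, 15:55-19:00.
Dmitri free: 06:45-09:10, 12:40-16:20, 18:00-19:00.
Viktor free: 09:50-15:50, 17:35-19:00 (invert busy blocks within the working day).
Freya free: 09:25-10:15, 11:30-14:25, 14:45-18:50.
Ulla: not fully free for 14:15-15:15. Dmitri: free for 14:15-15:15. Viktor: free for 14:15-15:15. Freya: not fully free for 14:15-15:15.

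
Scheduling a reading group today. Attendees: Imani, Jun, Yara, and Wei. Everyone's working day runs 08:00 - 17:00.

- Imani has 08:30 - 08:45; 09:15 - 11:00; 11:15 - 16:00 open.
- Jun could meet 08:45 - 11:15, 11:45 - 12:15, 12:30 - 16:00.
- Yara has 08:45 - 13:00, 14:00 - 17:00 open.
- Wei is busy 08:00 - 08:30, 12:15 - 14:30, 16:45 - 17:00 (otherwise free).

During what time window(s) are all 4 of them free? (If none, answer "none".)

Imani free: 08:30-08:45, 09:15-11:00, 11:15-16:00.
Jun free: 08:45-11:15, 11:45-12:15, 12:30-16:00.
Yara free: 08:45-13:00, 14:00-17:00.
Wei free: 08:30-12:15, 14:30-16:45 (invert busy blocks within the working day).
Imani ∩ Jun: 09:15-11:00, 11:45-12:15, 12:30-16:00.
Imani ∩ Jun ∩ Yara: 09:15-11:00, 11:45-12:15, 12:30-13:00, 14:00-16:00.
Imani ∩ Jun ∩ Yara ∩ Wei: 09:15-11:00, 11:45-12:15, 14:30-16:00.

09:15-11:00, 11:45-12:15, 14:30-16:00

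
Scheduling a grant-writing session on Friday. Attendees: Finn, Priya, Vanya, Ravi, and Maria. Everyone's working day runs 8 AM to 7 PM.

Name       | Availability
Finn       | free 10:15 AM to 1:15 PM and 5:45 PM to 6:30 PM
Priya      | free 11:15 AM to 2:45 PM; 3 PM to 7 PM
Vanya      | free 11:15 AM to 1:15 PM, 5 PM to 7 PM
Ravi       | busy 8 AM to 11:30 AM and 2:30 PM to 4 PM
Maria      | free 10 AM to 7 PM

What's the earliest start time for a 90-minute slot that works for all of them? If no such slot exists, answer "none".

11:30

Finn free: 10:15-13:15, 17:45-18:30.
Priya free: 11:15-14:45, 15:00-19:00.
Vanya free: 11:15-13:15, 17:00-19:00.
Ravi free: 11:30-14:30, 16:00-19:00 (invert busy blocks within the working day).
Maria free: 10:00-19:00.
Finn ∩ Priya: 11:15-13:15, 17:45-18:30.
Finn ∩ Priya ∩ Vanya: 11:15-13:15, 17:45-18:30.
Finn ∩ Priya ∩ Vanya ∩ Ravi: 11:30-13:15, 17:45-18:30.
Finn ∩ Priya ∩ Vanya ∩ Ravi ∩ Maria: 11:30-13:15, 17:45-18:30.
The first common window of at least 90 minutes is 11:30-13:15, so the earliest start is 11:30.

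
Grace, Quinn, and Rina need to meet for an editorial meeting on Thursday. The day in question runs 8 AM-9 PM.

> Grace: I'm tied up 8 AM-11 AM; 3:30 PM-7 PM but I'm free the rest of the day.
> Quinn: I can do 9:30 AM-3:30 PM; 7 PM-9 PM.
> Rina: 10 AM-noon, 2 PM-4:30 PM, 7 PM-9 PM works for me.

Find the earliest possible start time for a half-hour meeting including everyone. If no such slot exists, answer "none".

11:00

Grace free: 11:00-15:30, 19:00-21:00 (invert busy blocks within the working day).
Quinn free: 09:30-15:30, 19:00-21:00.
Rina free: 10:00-12:00, 14:00-16:30, 19:00-21:00.
Grace ∩ Quinn: 11:00-15:30, 19:00-21:00.
Grace ∩ Quinn ∩ Rina: 11:00-12:00, 14:00-15:30, 19:00-21:00.
The first common window of at least 30 minutes is 11:00-12:00, so the earliest start is 11:00.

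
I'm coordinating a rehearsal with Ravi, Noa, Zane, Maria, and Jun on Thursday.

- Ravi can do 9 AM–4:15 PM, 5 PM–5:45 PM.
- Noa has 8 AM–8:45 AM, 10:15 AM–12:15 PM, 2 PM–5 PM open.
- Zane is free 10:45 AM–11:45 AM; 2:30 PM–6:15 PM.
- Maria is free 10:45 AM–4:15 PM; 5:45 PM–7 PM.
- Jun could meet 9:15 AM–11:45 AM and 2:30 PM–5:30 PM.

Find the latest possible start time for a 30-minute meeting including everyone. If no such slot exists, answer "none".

15:45

Ravi ∩ Noa: 10:15-12:15, 14:00-16:15.
Ravi ∩ Noa ∩ Zane: 10:45-11:45, 14:30-16:15.
Ravi ∩ Noa ∩ Zane ∩ Maria: 10:45-11:45, 14:30-16:15.
Ravi ∩ Noa ∩ Zane ∩ Maria ∩ Jun: 10:45-11:45, 14:30-16:15.
The last common window of at least 30 minutes is 14:30-16:15; a 30-minute meeting can start as late as 15:45 and still end by 16:15.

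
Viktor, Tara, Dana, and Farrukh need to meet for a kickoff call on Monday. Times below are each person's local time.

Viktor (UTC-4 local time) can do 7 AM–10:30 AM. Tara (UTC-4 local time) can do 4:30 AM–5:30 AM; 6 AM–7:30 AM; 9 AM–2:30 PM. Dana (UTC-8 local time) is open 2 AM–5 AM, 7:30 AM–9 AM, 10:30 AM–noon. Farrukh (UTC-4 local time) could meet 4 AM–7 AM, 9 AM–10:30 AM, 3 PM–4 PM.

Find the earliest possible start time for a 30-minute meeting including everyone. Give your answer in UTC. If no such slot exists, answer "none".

Viktor in UTC: 11:00-14:30 (add 4h to convert from UTC-4).
Tara in UTC: 08:30-09:30, 10:00-11:30, 13:00-18:30 (add 4h to convert from UTC-4).
Dana in UTC: 10:00-13:00, 15:30-17:00, 18:30-20:00 (add 8h to convert from UTC-8).
Farrukh in UTC: 08:00-11:00, 13:00-14:30, 19:00-20:00 (add 4h to convert from UTC-4).
Viktor ∩ Tara: 11:00-11:30, 13:00-14:30.
Viktor ∩ Tara ∩ Dana: 11:00-11:30.
Viktor ∩ Tara ∩ Dana ∩ Farrukh: ∅.
There is no time when everyone is free.
No common window is at least 30 minutes long.

none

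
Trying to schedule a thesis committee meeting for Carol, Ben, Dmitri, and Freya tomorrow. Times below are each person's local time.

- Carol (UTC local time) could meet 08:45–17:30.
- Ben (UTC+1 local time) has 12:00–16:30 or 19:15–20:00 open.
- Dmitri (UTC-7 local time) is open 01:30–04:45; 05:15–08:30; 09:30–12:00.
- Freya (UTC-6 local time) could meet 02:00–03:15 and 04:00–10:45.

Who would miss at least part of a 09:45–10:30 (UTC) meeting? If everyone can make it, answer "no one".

Carol in UTC: 08:45-17:30.
Ben in UTC: 11:00-15:30, 18:15-19:00 (subtract 1h to convert from UTC+1).
Dmitri in UTC: 08:30-11:45, 12:15-15:30, 16:30-19:00 (add 7h to convert from UTC-7).
Freya in UTC: 08:00-09:15, 10:00-16:45 (add 6h to convert from UTC-6).
Carol: free for 09:45-10:30. Ben: not fully free for 09:45-10:30. Dmitri: free for 09:45-10:30. Freya: not fully free for 09:45-10:30.

Ben, Freya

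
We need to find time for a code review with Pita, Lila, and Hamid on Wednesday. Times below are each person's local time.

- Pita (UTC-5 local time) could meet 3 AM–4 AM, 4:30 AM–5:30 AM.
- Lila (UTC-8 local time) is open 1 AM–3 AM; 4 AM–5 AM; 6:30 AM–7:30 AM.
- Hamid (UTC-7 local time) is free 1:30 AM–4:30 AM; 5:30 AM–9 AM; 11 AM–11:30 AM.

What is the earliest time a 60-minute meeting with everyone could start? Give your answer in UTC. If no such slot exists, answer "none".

Pita in UTC: 08:00-09:00, 09:30-10:30 (add 5h to convert from UTC-5).
Lila in UTC: 09:00-11:00, 12:00-13:00, 14:30-15:30 (add 8h to convert from UTC-8).
Hamid in UTC: 08:30-11:30, 12:30-16:00, 18:00-18:30 (add 7h to convert from UTC-7).
Pita ∩ Lila: 09:30-10:30.
Pita ∩ Lila ∩ Hamid: 09:30-10:30.
So the common availability across everyone is 09:30-10:30.
The first common window of at least 60 minutes is 09:30-10:30, so the earliest start is 09:30.

09:30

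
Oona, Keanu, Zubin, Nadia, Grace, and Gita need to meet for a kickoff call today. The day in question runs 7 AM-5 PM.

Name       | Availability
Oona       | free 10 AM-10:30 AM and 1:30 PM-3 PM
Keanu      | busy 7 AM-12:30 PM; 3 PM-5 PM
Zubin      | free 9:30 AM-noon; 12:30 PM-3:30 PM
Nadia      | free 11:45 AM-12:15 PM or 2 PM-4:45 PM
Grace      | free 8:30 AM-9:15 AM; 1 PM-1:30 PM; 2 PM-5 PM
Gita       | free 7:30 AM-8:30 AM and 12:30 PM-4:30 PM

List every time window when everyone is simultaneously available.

14:00-15:00

Oona free: 10:00-10:30, 13:30-15:00.
Keanu free: 12:30-15:00 (invert busy blocks within the working day).
Zubin free: 09:30-12:00, 12:30-15:30.
Nadia free: 11:45-12:15, 14:00-16:45.
Grace free: 08:30-09:15, 13:00-13:30, 14:00-17:00.
Gita free: 07:30-08:30, 12:30-16:30.
Oona ∩ Keanu: 13:30-15:00.
Oona ∩ Keanu ∩ Zubin: 13:30-15:00.
Oona ∩ Keanu ∩ Zubin ∩ Nadia: 14:00-15:00.
Oona ∩ Keanu ∩ Zubin ∩ Nadia ∩ Grace: 14:00-15:00.
Oona ∩ Keanu ∩ Zubin ∩ Nadia ∩ Grace ∩ Gita: 14:00-15:00.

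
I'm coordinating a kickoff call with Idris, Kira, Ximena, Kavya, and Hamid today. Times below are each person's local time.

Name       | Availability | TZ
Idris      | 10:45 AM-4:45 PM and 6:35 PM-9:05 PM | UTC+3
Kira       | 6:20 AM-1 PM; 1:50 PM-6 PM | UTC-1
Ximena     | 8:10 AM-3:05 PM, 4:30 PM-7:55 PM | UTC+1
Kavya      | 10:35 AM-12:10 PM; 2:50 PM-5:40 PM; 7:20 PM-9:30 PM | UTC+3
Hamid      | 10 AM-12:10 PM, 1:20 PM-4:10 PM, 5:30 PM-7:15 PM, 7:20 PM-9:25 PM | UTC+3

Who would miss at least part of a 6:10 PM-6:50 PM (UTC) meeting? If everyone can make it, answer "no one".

Hamid, Idris, Kavya

Idris in UTC: 07:45-13:45, 15:35-18:05 (subtract 3h to convert from UTC+3).
Kira in UTC: 07:20-14:00, 14:50-19:00 (add 1h to convert from UTC-1).
Ximena in UTC: 07:10-14:05, 15:30-18:55 (subtract 1h to convert from UTC+1).
Kavya in UTC: 07:35-09:10, 11:50-14:40, 16:20-18:30 (subtract 3h to convert from UTC+3).
Hamid in UTC: 07:00-09:10, 10:20-13:10, 14:30-16:15, 16:20-18:25 (subtract 3h to convert from UTC+3).
Idris: not fully free for 18:10-18:50. Kira: free for 18:10-18:50. Ximena: free for 18:10-18:50. Kavya: not fully free for 18:10-18:50. Hamid: not fully free for 18:10-18:50.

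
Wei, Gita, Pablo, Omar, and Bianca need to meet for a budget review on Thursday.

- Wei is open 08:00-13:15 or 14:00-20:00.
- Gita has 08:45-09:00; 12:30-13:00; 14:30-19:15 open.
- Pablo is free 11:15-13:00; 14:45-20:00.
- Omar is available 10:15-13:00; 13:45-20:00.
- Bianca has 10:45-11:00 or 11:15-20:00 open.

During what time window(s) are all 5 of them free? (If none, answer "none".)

12:30-13:00, 14:45-19:15

Wei ∩ Gita: 08:45-09:00, 12:30-13:00, 14:30-19:15.
Wei ∩ Gita ∩ Pablo: 12:30-13:00, 14:45-19:15.
Wei ∩ Gita ∩ Pablo ∩ Omar: 12:30-13:00, 14:45-19:15.
Wei ∩ Gita ∩ Pablo ∩ Omar ∩ Bianca: 12:30-13:00, 14:45-19:15.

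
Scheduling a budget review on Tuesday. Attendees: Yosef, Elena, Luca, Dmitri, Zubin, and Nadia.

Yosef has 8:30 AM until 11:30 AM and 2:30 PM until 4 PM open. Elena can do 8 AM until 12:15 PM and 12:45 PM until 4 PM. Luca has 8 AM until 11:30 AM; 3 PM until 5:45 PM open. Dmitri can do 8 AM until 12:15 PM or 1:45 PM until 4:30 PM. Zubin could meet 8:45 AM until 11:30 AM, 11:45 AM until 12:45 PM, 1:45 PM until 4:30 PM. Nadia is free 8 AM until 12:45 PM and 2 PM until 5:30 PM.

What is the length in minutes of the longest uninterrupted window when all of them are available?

Yosef ∩ Elena: 08:30-11:30, 14:30-16:00.
Yosef ∩ Elena ∩ Luca: 08:30-11:30, 15:00-16:00.
Yosef ∩ Elena ∩ Luca ∩ Dmitri: 08:30-11:30, 15:00-16:00.
Yosef ∩ Elena ∩ Luca ∩ Dmitri ∩ Zubin: 08:45-11:30, 15:00-16:00.
Yosef ∩ Elena ∩ Luca ∩ Dmitri ∩ Zubin ∩ Nadia: 08:45-11:30, 15:00-16:00.
The longest is 08:45-11:30 at 165 minutes.

165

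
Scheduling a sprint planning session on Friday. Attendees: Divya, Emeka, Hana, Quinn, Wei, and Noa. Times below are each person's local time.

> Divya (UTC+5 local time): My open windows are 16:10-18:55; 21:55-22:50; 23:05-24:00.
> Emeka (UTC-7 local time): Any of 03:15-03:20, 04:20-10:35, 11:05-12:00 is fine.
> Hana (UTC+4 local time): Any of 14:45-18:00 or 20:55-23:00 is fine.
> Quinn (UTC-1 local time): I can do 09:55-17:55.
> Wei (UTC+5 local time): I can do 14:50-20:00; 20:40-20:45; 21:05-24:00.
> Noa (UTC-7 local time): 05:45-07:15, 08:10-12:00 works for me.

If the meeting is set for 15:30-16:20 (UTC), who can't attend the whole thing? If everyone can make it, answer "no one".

Divya, Hana, Wei

Divya in UTC: 11:10-13:55, 16:55-17:50, 18:05-19:00 (subtract 5h to convert from UTC+5).
Emeka in UTC: 10:15-10:20, 11:20-17:35, 18:05-19:00 (add 7h to convert from UTC-7).
Hana in UTC: 10:45-14:00, 16:55-19:00 (subtract 4h to convert from UTC+4).
Quinn in UTC: 10:55-18:55 (add 1h to convert from UTC-1).
Wei in UTC: 09:50-15:00, 15:40-15:45, 16:05-19:00 (subtract 5h to convert from UTC+5).
Noa in UTC: 12:45-14:15, 15:10-19:00 (add 7h to convert from UTC-7).
Divya: not fully free for 15:30-16:20. Emeka: free for 15:30-16:20. Hana: not fully free for 15:30-16:20. Quinn: free for 15:30-16:20. Wei: not fully free for 15:30-16:20. Noa: free for 15:30-16:20.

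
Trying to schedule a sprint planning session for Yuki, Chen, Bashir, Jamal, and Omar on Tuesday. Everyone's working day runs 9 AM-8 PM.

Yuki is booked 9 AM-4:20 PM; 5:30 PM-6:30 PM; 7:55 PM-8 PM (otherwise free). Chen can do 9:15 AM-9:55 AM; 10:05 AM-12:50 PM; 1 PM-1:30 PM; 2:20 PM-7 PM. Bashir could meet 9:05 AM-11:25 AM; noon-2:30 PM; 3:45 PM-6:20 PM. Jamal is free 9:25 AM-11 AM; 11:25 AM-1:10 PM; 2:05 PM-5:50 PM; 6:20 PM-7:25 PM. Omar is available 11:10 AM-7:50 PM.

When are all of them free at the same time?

16:20-17:30

Yuki free: 16:20-17:30, 18:30-19:55 (invert busy blocks within the working day).
Chen free: 09:15-09:55, 10:05-12:50, 13:00-13:30, 14:20-19:00.
Bashir free: 09:05-11:25, 12:00-14:30, 15:45-18:20.
Jamal free: 09:25-11:00, 11:25-13:10, 14:05-17:50, 18:20-19:25.
Omar free: 11:10-19:50.
Yuki ∩ Chen: 16:20-17:30, 18:30-19:00.
Yuki ∩ Chen ∩ Bashir: 16:20-17:30.
Yuki ∩ Chen ∩ Bashir ∩ Jamal: 16:20-17:30.
Yuki ∩ Chen ∩ Bashir ∩ Jamal ∩ Omar: 16:20-17:30.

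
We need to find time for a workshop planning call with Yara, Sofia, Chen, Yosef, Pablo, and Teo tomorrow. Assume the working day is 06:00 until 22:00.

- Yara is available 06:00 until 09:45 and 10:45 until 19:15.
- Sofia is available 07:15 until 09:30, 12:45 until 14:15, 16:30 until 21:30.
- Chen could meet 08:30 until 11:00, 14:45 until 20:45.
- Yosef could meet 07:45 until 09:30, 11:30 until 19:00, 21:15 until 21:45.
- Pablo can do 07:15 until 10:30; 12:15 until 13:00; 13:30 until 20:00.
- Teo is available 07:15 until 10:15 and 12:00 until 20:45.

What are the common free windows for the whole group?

Yara ∩ Sofia: 07:15-09:30, 12:45-14:15, 16:30-19:15.
Yara ∩ Sofia ∩ Chen: 08:30-09:30, 16:30-19:15.
Yara ∩ Sofia ∩ Chen ∩ Yosef: 08:30-09:30, 16:30-19:00.
Yara ∩ Sofia ∩ Chen ∩ Yosef ∩ Pablo: 08:30-09:30, 16:30-19:00.
Yara ∩ Sofia ∩ Chen ∩ Yosef ∩ Pablo ∩ Teo: 08:30-09:30, 16:30-19:00.
So the common availability across everyone is 08:30-09:30, 16:30-19:00.

08:30-09:30, 16:30-19:00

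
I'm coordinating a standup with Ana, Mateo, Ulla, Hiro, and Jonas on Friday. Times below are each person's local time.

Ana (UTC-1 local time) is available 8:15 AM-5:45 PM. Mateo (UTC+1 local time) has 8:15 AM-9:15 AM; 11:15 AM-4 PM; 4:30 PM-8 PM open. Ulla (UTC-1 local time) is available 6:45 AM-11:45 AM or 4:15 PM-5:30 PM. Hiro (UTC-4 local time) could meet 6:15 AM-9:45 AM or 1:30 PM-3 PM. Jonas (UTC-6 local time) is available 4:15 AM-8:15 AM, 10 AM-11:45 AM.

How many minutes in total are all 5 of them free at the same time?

165

Ana in UTC: 09:15-18:45 (add 1h to convert from UTC-1).
Mateo in UTC: 07:15-08:15, 10:15-15:00, 15:30-19:00 (subtract 1h to convert from UTC+1).
Ulla in UTC: 07:45-12:45, 17:15-18:30 (add 1h to convert from UTC-1).
Hiro in UTC: 10:15-13:45, 17:30-19:00 (add 4h to convert from UTC-4).
Jonas in UTC: 10:15-14:15, 16:00-17:45 (add 6h to convert from UTC-6).
Ana ∩ Mateo: 10:15-15:00, 15:30-18:45.
Ana ∩ Mateo ∩ Ulla: 10:15-12:45, 17:15-18:30.
Ana ∩ Mateo ∩ Ulla ∩ Hiro: 10:15-12:45, 17:30-18:30.
Ana ∩ Mateo ∩ Ulla ∩ Hiro ∩ Jonas: 10:15-12:45, 17:30-17:45.
So the common availability across everyone is 10:15-12:45, 17:30-17:45.
Summing the common windows: 150 + 15 = 165 minutes.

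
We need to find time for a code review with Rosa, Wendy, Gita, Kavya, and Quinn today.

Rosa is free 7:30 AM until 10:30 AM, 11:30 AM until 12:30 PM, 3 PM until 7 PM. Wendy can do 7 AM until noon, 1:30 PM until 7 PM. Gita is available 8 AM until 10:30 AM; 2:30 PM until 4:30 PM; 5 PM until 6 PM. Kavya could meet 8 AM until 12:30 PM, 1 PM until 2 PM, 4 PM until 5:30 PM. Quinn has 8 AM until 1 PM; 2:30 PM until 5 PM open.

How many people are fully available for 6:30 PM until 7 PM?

Rosa and Wendy can make the full 18:30-19:00 slot — that's 2.

2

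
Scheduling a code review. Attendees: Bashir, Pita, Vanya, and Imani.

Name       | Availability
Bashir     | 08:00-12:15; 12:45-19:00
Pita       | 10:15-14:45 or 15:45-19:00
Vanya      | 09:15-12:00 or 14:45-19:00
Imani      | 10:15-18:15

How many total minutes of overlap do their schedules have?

Bashir ∩ Pita: 10:15-12:15, 12:45-14:45, 15:45-19:00.
Bashir ∩ Pita ∩ Vanya: 10:15-12:00, 15:45-19:00.
Bashir ∩ Pita ∩ Vanya ∩ Imani: 10:15-12:00, 15:45-18:15.
Summing the common windows: 105 + 150 = 255 minutes.

255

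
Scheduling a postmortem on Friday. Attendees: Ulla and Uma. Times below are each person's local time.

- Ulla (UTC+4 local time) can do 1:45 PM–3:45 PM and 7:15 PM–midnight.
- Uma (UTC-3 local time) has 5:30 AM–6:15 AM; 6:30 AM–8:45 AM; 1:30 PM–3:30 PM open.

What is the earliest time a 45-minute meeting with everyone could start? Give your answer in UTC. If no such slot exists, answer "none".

Ulla in UTC: 09:45-11:45, 15:15-20:00 (subtract 4h to convert from UTC+4).
Uma in UTC: 08:30-09:15, 09:30-11:45, 16:30-18:30 (add 3h to convert from UTC-3).
Ulla ∩ Uma: 09:45-11:45, 16:30-18:30.
The first common window of at least 45 minutes is 09:45-11:45, so the earliest start is 09:45.

09:45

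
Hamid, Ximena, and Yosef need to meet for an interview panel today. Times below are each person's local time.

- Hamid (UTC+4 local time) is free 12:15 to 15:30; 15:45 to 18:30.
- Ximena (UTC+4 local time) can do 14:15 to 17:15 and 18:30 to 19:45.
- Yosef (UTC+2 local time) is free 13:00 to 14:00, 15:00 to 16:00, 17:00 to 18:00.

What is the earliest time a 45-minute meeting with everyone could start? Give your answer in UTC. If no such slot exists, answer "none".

none

Hamid in UTC: 08:15-11:30, 11:45-14:30 (subtract 4h to convert from UTC+4).
Ximena in UTC: 10:15-13:15, 14:30-15:45 (subtract 4h to convert from UTC+4).
Yosef in UTC: 11:00-12:00, 13:00-14:00, 15:00-16:00 (subtract 2h to convert from UTC+2).
Hamid ∩ Ximena: 10:15-11:30, 11:45-13:15.
Hamid ∩ Ximena ∩ Yosef: 11:00-11:30, 11:45-12:00, 13:00-13:15.
No common window is at least 45 minutes long.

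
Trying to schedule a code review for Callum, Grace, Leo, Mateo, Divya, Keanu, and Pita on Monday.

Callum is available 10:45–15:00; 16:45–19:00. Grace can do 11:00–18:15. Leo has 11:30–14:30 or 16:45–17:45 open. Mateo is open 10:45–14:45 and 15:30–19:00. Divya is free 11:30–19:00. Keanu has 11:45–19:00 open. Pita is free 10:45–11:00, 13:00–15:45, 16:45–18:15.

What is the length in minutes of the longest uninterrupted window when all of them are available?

90

Callum ∩ Grace: 11:00-15:00, 16:45-18:15.
Callum ∩ Grace ∩ Leo: 11:30-14:30, 16:45-17:45.
Callum ∩ Grace ∩ Leo ∩ Mateo: 11:30-14:30, 16:45-17:45.
Callum ∩ Grace ∩ Leo ∩ Mateo ∩ Divya: 11:30-14:30, 16:45-17:45.
Callum ∩ Grace ∩ Leo ∩ Mateo ∩ Divya ∩ Keanu: 11:45-14:30, 16:45-17:45.
Callum ∩ Grace ∩ Leo ∩ Mateo ∩ Divya ∩ Keanu ∩ Pita: 13:00-14:30, 16:45-17:45.
So the common availability across everyone is 13:00-14:30, 16:45-17:45.
The longest is 13:00-14:30 at 90 minutes.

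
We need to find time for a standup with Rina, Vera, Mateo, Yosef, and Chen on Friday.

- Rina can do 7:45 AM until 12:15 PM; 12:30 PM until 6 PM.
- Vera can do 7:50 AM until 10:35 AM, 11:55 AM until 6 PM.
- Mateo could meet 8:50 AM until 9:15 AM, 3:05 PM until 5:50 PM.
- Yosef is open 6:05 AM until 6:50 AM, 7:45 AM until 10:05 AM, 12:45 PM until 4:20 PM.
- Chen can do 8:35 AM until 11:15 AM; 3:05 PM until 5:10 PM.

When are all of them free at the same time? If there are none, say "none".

08:50-09:15, 15:05-16:20

Rina ∩ Vera: 07:50-10:35, 11:55-12:15, 12:30-18:00.
Rina ∩ Vera ∩ Mateo: 08:50-09:15, 15:05-17:50.
Rina ∩ Vera ∩ Mateo ∩ Yosef: 08:50-09:15, 15:05-16:20.
Rina ∩ Vera ∩ Mateo ∩ Yosef ∩ Chen: 08:50-09:15, 15:05-16:20.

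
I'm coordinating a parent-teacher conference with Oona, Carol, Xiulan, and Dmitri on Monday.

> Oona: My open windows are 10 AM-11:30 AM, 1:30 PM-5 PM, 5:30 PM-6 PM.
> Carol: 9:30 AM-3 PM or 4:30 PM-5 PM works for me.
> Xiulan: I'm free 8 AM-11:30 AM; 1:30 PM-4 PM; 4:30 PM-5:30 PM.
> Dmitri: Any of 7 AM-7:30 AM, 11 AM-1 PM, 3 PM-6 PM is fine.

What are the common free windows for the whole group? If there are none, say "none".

11:00-11:30, 16:30-17:00

Oona ∩ Carol: 10:00-11:30, 13:30-15:00, 16:30-17:00.
Oona ∩ Carol ∩ Xiulan: 10:00-11:30, 13:30-15:00, 16:30-17:00.
Oona ∩ Carol ∩ Xiulan ∩ Dmitri: 11:00-11:30, 16:30-17:00.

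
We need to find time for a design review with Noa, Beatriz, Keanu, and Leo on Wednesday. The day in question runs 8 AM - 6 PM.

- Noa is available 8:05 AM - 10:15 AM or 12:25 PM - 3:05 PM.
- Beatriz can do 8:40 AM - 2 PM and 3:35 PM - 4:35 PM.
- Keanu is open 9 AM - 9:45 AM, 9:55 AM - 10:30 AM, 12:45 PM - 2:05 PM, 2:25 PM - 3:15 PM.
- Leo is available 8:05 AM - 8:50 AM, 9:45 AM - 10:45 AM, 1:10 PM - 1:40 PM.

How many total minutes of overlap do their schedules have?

Noa ∩ Beatriz: 08:40-10:15, 12:25-14:00.
Noa ∩ Beatriz ∩ Keanu: 09:00-09:45, 09:55-10:15, 12:45-14:00.
Noa ∩ Beatriz ∩ Keanu ∩ Leo: 09:55-10:15, 13:10-13:40.
So the common availability across everyone is 09:55-10:15, 13:10-13:40.
Summing the common windows: 20 + 30 = 50 minutes.

50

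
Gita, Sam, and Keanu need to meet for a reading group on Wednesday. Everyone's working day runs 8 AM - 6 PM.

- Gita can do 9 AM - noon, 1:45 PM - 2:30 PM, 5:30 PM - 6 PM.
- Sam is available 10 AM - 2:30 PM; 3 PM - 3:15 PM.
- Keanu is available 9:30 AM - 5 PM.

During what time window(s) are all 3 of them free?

10:00-12:00, 13:45-14:30

Gita ∩ Sam: 10:00-12:00, 13:45-14:30.
Gita ∩ Sam ∩ Keanu: 10:00-12:00, 13:45-14:30.
Those are the intersection windows.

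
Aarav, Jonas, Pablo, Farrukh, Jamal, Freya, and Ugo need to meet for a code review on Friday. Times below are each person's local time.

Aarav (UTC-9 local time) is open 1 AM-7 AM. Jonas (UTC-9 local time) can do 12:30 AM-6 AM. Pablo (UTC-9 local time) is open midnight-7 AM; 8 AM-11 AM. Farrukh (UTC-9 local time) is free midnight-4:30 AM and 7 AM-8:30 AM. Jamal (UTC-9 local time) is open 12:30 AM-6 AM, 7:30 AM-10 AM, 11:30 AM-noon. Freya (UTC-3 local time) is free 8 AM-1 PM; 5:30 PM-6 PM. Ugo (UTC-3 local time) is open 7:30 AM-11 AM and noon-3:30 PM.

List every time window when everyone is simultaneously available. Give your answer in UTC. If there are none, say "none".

11:00-13:30

Aarav in UTC: 10:00-16:00 (add 9h to convert from UTC-9).
Jonas in UTC: 09:30-15:00 (add 9h to convert from UTC-9).
Pablo in UTC: 09:00-16:00, 17:00-20:00 (add 9h to convert from UTC-9).
Farrukh in UTC: 09:00-13:30, 16:00-17:30 (add 9h to convert from UTC-9).
Jamal in UTC: 09:30-15:00, 16:30-19:00, 20:30-21:00 (add 9h to convert from UTC-9).
Freya in UTC: 11:00-16:00, 20:30-21:00 (add 3h to convert from UTC-3).
Ugo in UTC: 10:30-14:00, 15:00-18:30 (add 3h to convert from UTC-3).
Aarav ∩ Jonas: 10:00-15:00.
Aarav ∩ Jonas ∩ Pablo: 10:00-15:00.
Aarav ∩ Jonas ∩ Pablo ∩ Farrukh: 10:00-13:30.
Aarav ∩ Jonas ∩ Pablo ∩ Farrukh ∩ Jamal: 10:00-13:30.
Aarav ∩ Jonas ∩ Pablo ∩ Farrukh ∩ Jamal ∩ Freya: 11:00-13:30.
Aarav ∩ Jonas ∩ Pablo ∩ Farrukh ∩ Jamal ∩ Freya ∩ Ugo: 11:00-13:30.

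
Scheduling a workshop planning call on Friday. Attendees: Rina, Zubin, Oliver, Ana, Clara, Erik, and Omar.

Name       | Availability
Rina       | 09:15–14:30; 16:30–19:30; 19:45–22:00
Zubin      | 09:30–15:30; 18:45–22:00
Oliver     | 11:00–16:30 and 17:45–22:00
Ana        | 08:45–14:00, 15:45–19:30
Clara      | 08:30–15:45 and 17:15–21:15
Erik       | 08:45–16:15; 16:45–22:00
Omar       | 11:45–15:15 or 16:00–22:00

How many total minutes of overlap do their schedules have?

Rina ∩ Zubin: 09:30-14:30, 18:45-19:30, 19:45-22:00.
Rina ∩ Zubin ∩ Oliver: 11:00-14:30, 18:45-19:30, 19:45-22:00.
Rina ∩ Zubin ∩ Oliver ∩ Ana: 11:00-14:00, 18:45-19:30.
Rina ∩ Zubin ∩ Oliver ∩ Ana ∩ Clara: 11:00-14:00, 18:45-19:30.
Rina ∩ Zubin ∩ Oliver ∩ Ana ∩ Clara ∩ Erik: 11:00-14:00, 18:45-19:30.
Rina ∩ Zubin ∩ Oliver ∩ Ana ∩ Clara ∩ Erik ∩ Omar: 11:45-14:00, 18:45-19:30.
Summing the common windows: 135 + 45 = 180 minutes.

180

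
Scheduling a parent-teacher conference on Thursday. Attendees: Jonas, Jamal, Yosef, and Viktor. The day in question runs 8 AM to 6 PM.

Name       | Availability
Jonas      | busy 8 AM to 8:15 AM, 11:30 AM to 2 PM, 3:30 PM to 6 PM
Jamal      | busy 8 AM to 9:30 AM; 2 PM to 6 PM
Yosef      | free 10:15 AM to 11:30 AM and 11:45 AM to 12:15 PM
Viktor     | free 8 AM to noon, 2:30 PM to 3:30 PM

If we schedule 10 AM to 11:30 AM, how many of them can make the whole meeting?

Jonas free: 08:15-11:30, 14:00-15:30 (invert busy blocks within the working day).
Jamal free: 09:30-14:00 (invert busy blocks within the working day).
Yosef free: 10:15-11:30, 11:45-12:15.
Viktor free: 08:00-12:00, 14:30-15:30.
Jonas, Jamal, and Viktor can make the full 10:00-11:30 slot — that's 3.

3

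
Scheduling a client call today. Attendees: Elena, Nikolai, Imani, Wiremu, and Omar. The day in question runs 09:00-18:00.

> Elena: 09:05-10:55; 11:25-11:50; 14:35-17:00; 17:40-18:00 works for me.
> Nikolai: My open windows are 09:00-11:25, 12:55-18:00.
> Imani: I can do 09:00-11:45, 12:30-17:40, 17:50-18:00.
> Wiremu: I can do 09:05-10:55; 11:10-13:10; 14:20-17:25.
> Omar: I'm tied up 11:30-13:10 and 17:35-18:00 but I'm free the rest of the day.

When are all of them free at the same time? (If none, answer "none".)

Elena free: 09:05-10:55, 11:25-11:50, 14:35-17:00, 17:40-18:00.
Nikolai free: 09:00-11:25, 12:55-18:00.
Imani free: 09:00-11:45, 12:30-17:40, 17:50-18:00.
Wiremu free: 09:05-10:55, 11:10-13:10, 14:20-17:25.
Omar free: 09:00-11:30, 13:10-17:35 (invert busy blocks within the working day).
Elena ∩ Nikolai: 09:05-10:55, 14:35-17:00, 17:40-18:00.
Elena ∩ Nikolai ∩ Imani: 09:05-10:55, 14:35-17:00, 17:50-18:00.
Elena ∩ Nikolai ∩ Imani ∩ Wiremu: 09:05-10:55, 14:35-17:00.
Elena ∩ Nikolai ∩ Imani ∩ Wiremu ∩ Omar: 09:05-10:55, 14:35-17:00.
So the common availability across everyone is 09:05-10:55, 14:35-17:00.

09:05-10:55, 14:35-17:00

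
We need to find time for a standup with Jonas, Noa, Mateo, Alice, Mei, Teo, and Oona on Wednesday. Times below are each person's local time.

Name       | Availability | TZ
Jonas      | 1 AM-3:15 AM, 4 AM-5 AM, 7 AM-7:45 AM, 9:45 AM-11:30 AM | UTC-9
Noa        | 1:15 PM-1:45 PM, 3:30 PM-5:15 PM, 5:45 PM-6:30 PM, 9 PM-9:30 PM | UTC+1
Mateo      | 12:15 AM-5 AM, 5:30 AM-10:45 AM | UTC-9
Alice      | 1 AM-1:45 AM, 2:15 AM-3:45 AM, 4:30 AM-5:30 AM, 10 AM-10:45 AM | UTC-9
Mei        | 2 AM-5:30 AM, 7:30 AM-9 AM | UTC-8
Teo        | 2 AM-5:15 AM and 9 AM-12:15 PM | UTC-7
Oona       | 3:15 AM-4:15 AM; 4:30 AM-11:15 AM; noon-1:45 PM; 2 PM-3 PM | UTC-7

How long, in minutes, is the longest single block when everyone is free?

0

Jonas in UTC: 10:00-12:15, 13:00-14:00, 16:00-16:45, 18:45-20:30 (add 9h to convert from UTC-9).
Noa in UTC: 12:15-12:45, 14:30-16:15, 16:45-17:30, 20:00-20:30 (subtract 1h to convert from UTC+1).
Mateo in UTC: 09:15-14:00, 14:30-19:45 (add 9h to convert from UTC-9).
Alice in UTC: 10:00-10:45, 11:15-12:45, 13:30-14:30, 19:00-19:45 (add 9h to convert from UTC-9).
Mei in UTC: 10:00-13:30, 15:30-17:00 (add 8h to convert from UTC-8).
Teo in UTC: 09:00-12:15, 16:00-19:15 (add 7h to convert from UTC-7).
Oona in UTC: 10:15-11:15, 11:30-18:15, 19:00-20:45, 21:00-22:00 (add 7h to convert from UTC-7).
Jonas ∩ Noa: 16:00-16:15, 20:00-20:30.
Jonas ∩ Noa ∩ Mateo: 16:00-16:15.
Jonas ∩ Noa ∩ Mateo ∩ Alice: ∅.
Jonas ∩ Noa ∩ Mateo ∩ Alice ∩ Mei: ∅.
Jonas ∩ Noa ∩ Mateo ∩ Alice ∩ Mei ∩ Teo: ∅.
Jonas ∩ Noa ∩ Mateo ∩ Alice ∩ Mei ∩ Teo ∩ Oona: ∅.
There is no time when everyone is free.
No common window exists, so the longest block is 0 minutes.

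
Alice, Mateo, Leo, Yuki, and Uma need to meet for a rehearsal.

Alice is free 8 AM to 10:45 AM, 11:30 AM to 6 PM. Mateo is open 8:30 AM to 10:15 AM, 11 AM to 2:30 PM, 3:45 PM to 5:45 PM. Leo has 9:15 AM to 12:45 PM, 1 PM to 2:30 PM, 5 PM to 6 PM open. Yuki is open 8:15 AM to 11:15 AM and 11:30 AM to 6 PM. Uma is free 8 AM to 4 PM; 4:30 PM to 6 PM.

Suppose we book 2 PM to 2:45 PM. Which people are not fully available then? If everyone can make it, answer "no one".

Leo, Mateo

Alice: free for 14:00-14:45. Mateo: not fully free for 14:00-14:45. Leo: not fully free for 14:00-14:45. Yuki: free for 14:00-14:45. Uma: free for 14:00-14:45.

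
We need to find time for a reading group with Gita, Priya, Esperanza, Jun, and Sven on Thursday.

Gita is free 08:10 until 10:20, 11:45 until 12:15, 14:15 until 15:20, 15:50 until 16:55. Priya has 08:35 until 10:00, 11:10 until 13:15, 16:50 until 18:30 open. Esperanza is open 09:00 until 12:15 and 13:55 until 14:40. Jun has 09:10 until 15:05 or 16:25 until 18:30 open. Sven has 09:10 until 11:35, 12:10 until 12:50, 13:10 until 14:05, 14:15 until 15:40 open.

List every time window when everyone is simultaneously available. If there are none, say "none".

Gita ∩ Priya: 08:35-10:00, 11:45-12:15, 16:50-16:55.
Gita ∩ Priya ∩ Esperanza: 09:00-10:00, 11:45-12:15.
Gita ∩ Priya ∩ Esperanza ∩ Jun: 09:10-10:00, 11:45-12:15.
Gita ∩ Priya ∩ Esperanza ∩ Jun ∩ Sven: 09:10-10:00, 12:10-12:15.

09:10-10:00, 12:10-12:15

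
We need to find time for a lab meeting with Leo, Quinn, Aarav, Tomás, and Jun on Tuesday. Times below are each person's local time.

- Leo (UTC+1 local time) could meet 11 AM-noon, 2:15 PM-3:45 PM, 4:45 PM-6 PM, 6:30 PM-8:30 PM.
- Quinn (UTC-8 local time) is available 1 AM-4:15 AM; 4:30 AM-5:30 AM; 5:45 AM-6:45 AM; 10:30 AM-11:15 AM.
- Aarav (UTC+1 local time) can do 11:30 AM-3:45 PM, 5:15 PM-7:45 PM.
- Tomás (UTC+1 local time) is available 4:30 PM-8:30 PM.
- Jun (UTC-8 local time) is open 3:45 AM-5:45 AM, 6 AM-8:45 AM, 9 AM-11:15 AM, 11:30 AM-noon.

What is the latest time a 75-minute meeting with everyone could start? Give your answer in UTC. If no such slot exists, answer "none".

Leo in UTC: 10:00-11:00, 13:15-14:45, 15:45-17:00, 17:30-19:30 (subtract 1h to convert from UTC+1).
Quinn in UTC: 09:00-12:15, 12:30-13:30, 13:45-14:45, 18:30-19:15 (add 8h to convert from UTC-8).
Aarav in UTC: 10:30-14:45, 16:15-18:45 (subtract 1h to convert from UTC+1).
Tomás in UTC: 15:30-19:30 (subtract 1h to convert from UTC+1).
Jun in UTC: 11:45-13:45, 14:00-16:45, 17:00-19:15, 19:30-20:00 (add 8h to convert from UTC-8).
Leo ∩ Quinn: 10:00-11:00, 13:15-13:30, 13:45-14:45, 18:30-19:15.
Leo ∩ Quinn ∩ Aarav: 10:30-11:00, 13:15-13:30, 13:45-14:45, 18:30-18:45.
Leo ∩ Quinn ∩ Aarav ∩ Tomás: 18:30-18:45.
Leo ∩ Quinn ∩ Aarav ∩ Tomás ∩ Jun: 18:30-18:45.
No common window is at least 75 minutes long.

none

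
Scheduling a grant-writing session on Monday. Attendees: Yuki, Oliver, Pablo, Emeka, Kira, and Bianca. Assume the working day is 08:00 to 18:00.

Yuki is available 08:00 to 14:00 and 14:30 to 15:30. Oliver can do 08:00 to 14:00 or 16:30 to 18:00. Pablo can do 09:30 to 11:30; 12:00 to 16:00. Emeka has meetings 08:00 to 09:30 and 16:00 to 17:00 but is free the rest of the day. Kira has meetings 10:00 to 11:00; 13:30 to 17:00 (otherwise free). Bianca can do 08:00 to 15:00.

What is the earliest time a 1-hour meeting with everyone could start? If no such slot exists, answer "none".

12:00

Yuki free: 08:00-14:00, 14:30-15:30.
Oliver free: 08:00-14:00, 16:30-18:00.
Pablo free: 09:30-11:30, 12:00-16:00.
Emeka free: 09:30-16:00, 17:00-18:00 (invert busy blocks within the working day).
Kira free: 08:00-10:00, 11:00-13:30, 17:00-18:00 (invert busy blocks within the working day).
Bianca free: 08:00-15:00.
Yuki ∩ Oliver: 08:00-14:00.
Yuki ∩ Oliver ∩ Pablo: 09:30-11:30, 12:00-14:00.
Yuki ∩ Oliver ∩ Pablo ∩ Emeka: 09:30-11:30, 12:00-14:00.
Yuki ∩ Oliver ∩ Pablo ∩ Emeka ∩ Kira: 09:30-10:00, 11:00-11:30, 12:00-13:30.
Yuki ∩ Oliver ∩ Pablo ∩ Emeka ∩ Kira ∩ Bianca: 09:30-10:00, 11:00-11:30, 12:00-13:30.
Those are the intersection windows.
The first common window of at least 60 minutes is 12:00-13:30, so the earliest start is 12:00.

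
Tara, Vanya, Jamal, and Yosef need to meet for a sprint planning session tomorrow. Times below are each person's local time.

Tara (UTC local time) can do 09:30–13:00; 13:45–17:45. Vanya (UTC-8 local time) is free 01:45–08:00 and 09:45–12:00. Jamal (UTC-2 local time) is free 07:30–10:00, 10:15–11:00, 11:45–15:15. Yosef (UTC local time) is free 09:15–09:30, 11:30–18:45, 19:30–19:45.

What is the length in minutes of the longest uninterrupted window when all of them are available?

Tara in UTC: 09:30-13:00, 13:45-17:45.
Vanya in UTC: 09:45-16:00, 17:45-20:00 (add 8h to convert from UTC-8).
Jamal in UTC: 09:30-12:00, 12:15-13:00, 13:45-17:15 (add 2h to convert from UTC-2).
Yosef in UTC: 09:15-09:30, 11:30-18:45, 19:30-19:45.
Tara ∩ Vanya: 09:45-13:00, 13:45-16:00.
Tara ∩ Vanya ∩ Jamal: 09:45-12:00, 12:15-13:00, 13:45-16:00.
Tara ∩ Vanya ∩ Jamal ∩ Yosef: 11:30-12:00, 12:15-13:00, 13:45-16:00.
Those are the intersection windows.
The longest is 13:45-16:00 at 135 minutes.

135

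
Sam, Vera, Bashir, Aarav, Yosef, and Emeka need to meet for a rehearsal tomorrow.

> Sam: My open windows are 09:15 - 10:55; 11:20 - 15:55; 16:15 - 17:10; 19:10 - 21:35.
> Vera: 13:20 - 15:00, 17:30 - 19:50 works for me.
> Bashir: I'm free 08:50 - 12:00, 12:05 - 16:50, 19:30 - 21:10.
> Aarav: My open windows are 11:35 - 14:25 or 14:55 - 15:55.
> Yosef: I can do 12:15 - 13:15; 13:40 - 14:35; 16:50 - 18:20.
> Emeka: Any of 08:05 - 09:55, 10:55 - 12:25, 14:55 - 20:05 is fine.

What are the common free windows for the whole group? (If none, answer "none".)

Sam ∩ Vera: 13:20-15:00, 19:10-19:50.
Sam ∩ Vera ∩ Bashir: 13:20-15:00, 19:30-19:50.
Sam ∩ Vera ∩ Bashir ∩ Aarav: 13:20-14:25, 14:55-15:00.
Sam ∩ Vera ∩ Bashir ∩ Aarav ∩ Yosef: 13:40-14:25.
Sam ∩ Vera ∩ Bashir ∩ Aarav ∩ Yosef ∩ Emeka: ∅.
There is no time when everyone is free.

none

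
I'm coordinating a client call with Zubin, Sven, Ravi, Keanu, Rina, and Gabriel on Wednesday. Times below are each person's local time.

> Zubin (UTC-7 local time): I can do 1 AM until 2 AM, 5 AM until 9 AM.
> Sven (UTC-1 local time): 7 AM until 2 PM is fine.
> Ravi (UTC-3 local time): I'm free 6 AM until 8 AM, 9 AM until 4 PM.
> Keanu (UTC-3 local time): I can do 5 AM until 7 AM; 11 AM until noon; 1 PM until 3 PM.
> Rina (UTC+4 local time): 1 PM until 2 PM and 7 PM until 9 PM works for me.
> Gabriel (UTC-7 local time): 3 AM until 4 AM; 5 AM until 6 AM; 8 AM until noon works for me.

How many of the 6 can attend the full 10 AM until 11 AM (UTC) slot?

Zubin in UTC: 08:00-09:00, 12:00-16:00 (add 7h to convert from UTC-7).
Sven in UTC: 08:00-15:00 (add 1h to convert from UTC-1).
Ravi in UTC: 09:00-11:00, 12:00-19:00 (add 3h to convert from UTC-3).
Keanu in UTC: 08:00-10:00, 14:00-15:00, 16:00-18:00 (add 3h to convert from UTC-3).
Rina in UTC: 09:00-10:00, 15:00-17:00 (subtract 4h to convert from UTC+4).
Gabriel in UTC: 10:00-11:00, 12:00-13:00, 15:00-19:00 (add 7h to convert from UTC-7).
Sven, Ravi, and Gabriel can make the full 10:00-11:00 slot — that's 3.

3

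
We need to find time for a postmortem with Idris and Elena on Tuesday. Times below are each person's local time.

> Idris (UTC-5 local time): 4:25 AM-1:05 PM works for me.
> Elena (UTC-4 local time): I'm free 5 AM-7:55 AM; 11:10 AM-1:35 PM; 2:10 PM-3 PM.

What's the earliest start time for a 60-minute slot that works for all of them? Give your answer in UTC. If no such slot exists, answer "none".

Idris in UTC: 09:25-18:05 (add 5h to convert from UTC-5).
Elena in UTC: 09:00-11:55, 15:10-17:35, 18:10-19:00 (add 4h to convert from UTC-4).
Idris ∩ Elena: 09:25-11:55, 15:10-17:35.
The first common window of at least 60 minutes is 09:25-11:55, so the earliest start is 09:25.

09:25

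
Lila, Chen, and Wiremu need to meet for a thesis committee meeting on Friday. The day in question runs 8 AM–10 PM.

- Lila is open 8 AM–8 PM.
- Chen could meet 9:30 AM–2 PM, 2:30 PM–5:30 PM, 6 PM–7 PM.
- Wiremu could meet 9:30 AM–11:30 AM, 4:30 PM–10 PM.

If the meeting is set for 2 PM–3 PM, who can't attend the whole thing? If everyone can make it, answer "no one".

Chen, Wiremu

Lila: free for 14:00-15:00. Chen: not fully free for 14:00-15:00. Wiremu: not fully free for 14:00-15:00.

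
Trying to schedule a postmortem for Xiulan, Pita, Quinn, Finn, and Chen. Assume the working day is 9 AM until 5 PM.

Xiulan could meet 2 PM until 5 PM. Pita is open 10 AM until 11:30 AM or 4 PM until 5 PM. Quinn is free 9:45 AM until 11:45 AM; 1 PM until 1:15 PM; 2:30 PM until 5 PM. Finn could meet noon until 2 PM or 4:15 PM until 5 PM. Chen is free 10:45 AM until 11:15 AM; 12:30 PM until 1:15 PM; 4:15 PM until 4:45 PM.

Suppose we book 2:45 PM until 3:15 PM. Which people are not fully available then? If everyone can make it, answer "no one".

Chen, Finn, Pita

Xiulan: free for 14:45-15:15. Pita: not fully free for 14:45-15:15. Quinn: free for 14:45-15:15. Finn: not fully free for 14:45-15:15. Chen: not fully free for 14:45-15:15.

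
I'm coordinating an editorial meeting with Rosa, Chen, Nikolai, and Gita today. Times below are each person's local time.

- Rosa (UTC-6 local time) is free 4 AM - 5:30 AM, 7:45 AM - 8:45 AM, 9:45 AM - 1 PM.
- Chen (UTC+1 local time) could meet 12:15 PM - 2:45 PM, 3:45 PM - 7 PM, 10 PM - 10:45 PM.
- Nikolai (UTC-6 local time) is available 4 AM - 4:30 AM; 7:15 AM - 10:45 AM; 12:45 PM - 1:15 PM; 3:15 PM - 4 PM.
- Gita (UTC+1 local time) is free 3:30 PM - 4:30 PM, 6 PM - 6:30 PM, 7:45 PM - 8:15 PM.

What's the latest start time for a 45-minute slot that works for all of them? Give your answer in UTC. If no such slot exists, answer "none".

none

Rosa in UTC: 10:00-11:30, 13:45-14:45, 15:45-19:00 (add 6h to convert from UTC-6).
Chen in UTC: 11:15-13:45, 14:45-18:00, 21:00-21:45 (subtract 1h to convert from UTC+1).
Nikolai in UTC: 10:00-10:30, 13:15-16:45, 18:45-19:15, 21:15-22:00 (add 6h to convert from UTC-6).
Gita in UTC: 14:30-15:30, 17:00-17:30, 18:45-19:15 (subtract 1h to convert from UTC+1).
Rosa ∩ Chen: 11:15-11:30, 15:45-18:00.
Rosa ∩ Chen ∩ Nikolai: 15:45-16:45.
Rosa ∩ Chen ∩ Nikolai ∩ Gita: ∅.
There is no time when everyone is free.
No common window is at least 45 minutes long.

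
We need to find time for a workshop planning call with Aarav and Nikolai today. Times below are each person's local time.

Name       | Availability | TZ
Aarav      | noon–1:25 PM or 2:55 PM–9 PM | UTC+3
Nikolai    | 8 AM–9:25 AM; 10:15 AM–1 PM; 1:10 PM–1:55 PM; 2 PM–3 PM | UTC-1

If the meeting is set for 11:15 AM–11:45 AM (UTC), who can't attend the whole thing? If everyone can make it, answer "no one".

Aarav

Aarav in UTC: 09:00-10:25, 11:55-18:00 (subtract 3h to convert from UTC+3).
Nikolai in UTC: 09:00-10:25, 11:15-14:00, 14:10-14:55, 15:00-16:00 (add 1h to convert from UTC-1).
Aarav: not fully free for 11:15-11:45. Nikolai: free for 11:15-11:45.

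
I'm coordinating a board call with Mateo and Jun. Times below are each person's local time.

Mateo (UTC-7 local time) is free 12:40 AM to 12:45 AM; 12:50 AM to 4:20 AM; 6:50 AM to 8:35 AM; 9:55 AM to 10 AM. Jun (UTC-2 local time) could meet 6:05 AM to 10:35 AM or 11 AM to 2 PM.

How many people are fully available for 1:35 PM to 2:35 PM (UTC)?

Mateo in UTC: 07:40-07:45, 07:50-11:20, 13:50-15:35, 16:55-17:00 (add 7h to convert from UTC-7).
Jun in UTC: 08:05-12:35, 13:00-16:00 (add 2h to convert from UTC-2).
Jun can make the full 13:35-14:35 slot — that's 1.

1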